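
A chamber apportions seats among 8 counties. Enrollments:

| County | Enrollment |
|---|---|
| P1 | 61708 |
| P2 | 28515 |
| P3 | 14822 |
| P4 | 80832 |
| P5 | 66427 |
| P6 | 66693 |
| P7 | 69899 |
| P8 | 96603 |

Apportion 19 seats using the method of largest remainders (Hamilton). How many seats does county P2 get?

1

The standard divisor is 485499/19 ≈ 25552.579.
Standard quotas: P1 2.4149, P2 1.1159, P3 0.5801, P4 3.1634, P5 2.5996, P6 2.6100, P7 2.7355, P8 3.7806.
Lower quotas: P1 2, P2 1, P3 0, P4 3, P5 2, P6 2, P7 2, P8 3 (sum 15, leaving 4 seats).
Remainders in descending order: P8 0.7806, P7 0.7355, P6 0.6100, P5 0.5996, P3 0.5801, P1 0.4149, P4 0.1634, P2 0.1159.
The surplus seats go to P8, P7, P6, P5.
P2 receives 1.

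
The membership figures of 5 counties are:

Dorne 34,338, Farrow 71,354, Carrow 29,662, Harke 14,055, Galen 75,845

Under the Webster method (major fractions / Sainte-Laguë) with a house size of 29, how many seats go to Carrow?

4

Standard divisor 225254/29 ≈ 7767.379; standard quotas: Dorne 4.421, Farrow 9.186, Carrow 3.819, Harke 1.809, Galen 9.765.
Rounding to the nearest integer gives Dorne 4, Farrow 9, Carrow 4, Harke 2, Galen 10 — total 29, matching the house size, so no adjustment is needed.
Carrow receives 4.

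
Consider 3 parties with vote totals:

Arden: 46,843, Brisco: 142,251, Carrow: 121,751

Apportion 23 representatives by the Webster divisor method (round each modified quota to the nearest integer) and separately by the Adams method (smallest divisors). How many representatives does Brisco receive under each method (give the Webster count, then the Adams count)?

11 and 10

Webster: Arden 3, Brisco 11, Carrow 9.
Adams: Arden 4, Brisco 10, Carrow 9.
Brisco gets 11 under Webster and 10 under Adams.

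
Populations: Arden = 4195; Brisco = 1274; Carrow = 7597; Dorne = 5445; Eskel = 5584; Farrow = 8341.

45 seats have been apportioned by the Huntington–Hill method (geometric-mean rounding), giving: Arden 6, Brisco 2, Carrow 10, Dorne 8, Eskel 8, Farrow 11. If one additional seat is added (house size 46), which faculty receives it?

Priority for the next seat is population ÷ (√(s·(s+1))).
Priorities: Arden 647.303, Brisco 520.108, Carrow 724.346, Dorne 641.699, Eskel 658.081, Farrow 725.991.
Highest priority: Farrow.

Farrow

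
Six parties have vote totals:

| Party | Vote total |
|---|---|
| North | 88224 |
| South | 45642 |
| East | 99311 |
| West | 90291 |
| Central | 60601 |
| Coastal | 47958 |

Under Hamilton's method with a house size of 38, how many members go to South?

4

The standard divisor is 432027/38 ≈ 11369.132.
Standard quotas: North 7.7600, South 4.0146, East 8.7351, West 7.9418, Central 5.3303, Coastal 4.2183.
Lower quotas: North 7, South 4, East 8, West 7, Central 5, Coastal 4 (sum 35, leaving 3 seats).
Remainders in descending order: West 0.9418, North 0.7600, East 0.7351, Central 0.3303, Coastal 0.2183, South 0.0146.
The surplus seats go to West, North, East.
South receives 4.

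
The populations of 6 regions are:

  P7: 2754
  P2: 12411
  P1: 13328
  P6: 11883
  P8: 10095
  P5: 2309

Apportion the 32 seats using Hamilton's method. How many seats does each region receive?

Total 52780; standard divisor 52780/32 ≈ 1649.375.
Standard quotas: P7 1.6697, P2 7.5247, P1 8.0806, P6 7.2045, P8 6.1205, P5 1.3999.
Lower quotas: P7 1, P2 7, P1 8, P6 7, P8 6, P5 1 (sum 30, leaving 2 seats).
Remainders in descending order: P7 0.6697, P2 0.5247, P5 0.3999, P6 0.2045, P8 0.1205, P1 0.0806.
Largest remainders: P7, P2 receive the extra seats.

P7 2; P2 8; P1 8; P6 7; P8 6; P5 1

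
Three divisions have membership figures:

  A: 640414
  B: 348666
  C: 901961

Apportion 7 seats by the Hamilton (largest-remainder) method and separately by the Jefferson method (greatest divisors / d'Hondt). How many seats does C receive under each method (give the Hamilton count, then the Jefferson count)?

Hamilton: A 3, B 1, C 3.
Jefferson: A 2, B 1, C 4.
C gets 3 under Hamilton and 4 under Jefferson.

3 and 4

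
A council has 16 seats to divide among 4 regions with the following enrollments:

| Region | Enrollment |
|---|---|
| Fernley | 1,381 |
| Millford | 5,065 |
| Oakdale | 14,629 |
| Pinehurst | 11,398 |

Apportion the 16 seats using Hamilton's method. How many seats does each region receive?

Fernley=1; Millford=2; Oakdale=7; Pinehurst=6

Total 32473; standard divisor 32473/16 ≈ 2029.562.
Standard quotas: Fernley 0.6804, Millford 2.4956, Oakdale 7.2080, Pinehurst 5.6160.
Lower quotas: Fernley 0, Millford 2, Oakdale 7, Pinehurst 5 (sum 14, leaving 2 seats).
Remainders in descending order: Fernley 0.6804, Pinehurst 0.6160, Millford 0.4956, Oakdale 0.2080.
Largest remainders: Fernley, Pinehurst receive the extra seats.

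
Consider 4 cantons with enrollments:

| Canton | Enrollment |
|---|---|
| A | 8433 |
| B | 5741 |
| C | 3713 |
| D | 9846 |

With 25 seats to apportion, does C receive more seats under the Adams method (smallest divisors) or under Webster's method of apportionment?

Adams: A 7, B 5, C 4, D 9.
Webster: A 8, B 5, C 3, D 9.
C gets 4 under Adams and 3 under Webster.

Adams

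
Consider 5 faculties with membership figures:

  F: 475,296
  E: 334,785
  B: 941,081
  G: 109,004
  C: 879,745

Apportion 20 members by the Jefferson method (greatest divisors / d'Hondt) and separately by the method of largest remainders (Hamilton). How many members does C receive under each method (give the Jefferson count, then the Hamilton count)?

Jefferson: F 4, E 2, B 7, G 0, C 7.
Hamilton: F 4, E 2, B 7, G 1, C 6.
C gets 7 under Jefferson and 6 under Hamilton.

7 and 6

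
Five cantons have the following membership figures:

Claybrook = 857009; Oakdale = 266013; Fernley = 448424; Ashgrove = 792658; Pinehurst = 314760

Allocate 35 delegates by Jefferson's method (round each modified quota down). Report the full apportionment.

Standard divisor 2678864/35 ≈ 76538.971; standard quotas: Claybrook 11.197, Oakdale 3.476, Fernley 5.859, Ashgrove 10.356, Pinehurst 4.112.
Rounding down gives 11, 3, 5, 10, 4 = 33 seats, so the divisor must be adjusted.
With modified divisor 71700: modified quotas Claybrook 11.953, Oakdale 3.710, Fernley 6.254, Ashgrove 11.055, Pinehurst 4.390.
Rounding down: Claybrook 11, Oakdale 3, Fernley 6, Ashgrove 11, Pinehurst 4 (total 35).

Claybrook 11, Oakdale 3, Fernley 6, Ashgrove 11, Pinehurst 4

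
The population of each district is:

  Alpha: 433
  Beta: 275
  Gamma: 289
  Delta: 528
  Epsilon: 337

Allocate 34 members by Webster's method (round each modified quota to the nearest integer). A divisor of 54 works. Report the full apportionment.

Alpha: 8, Beta: 5, Gamma: 5, Delta: 10, Epsilon: 6

With modified divisor 54: modified quotas Alpha 8.019, Beta 5.093, Gamma 5.352, Delta 9.778, Epsilon 6.241.
Rounding to the nearest integer: Alpha 8, Beta 5, Gamma 5, Delta 10, Epsilon 6 (total 34).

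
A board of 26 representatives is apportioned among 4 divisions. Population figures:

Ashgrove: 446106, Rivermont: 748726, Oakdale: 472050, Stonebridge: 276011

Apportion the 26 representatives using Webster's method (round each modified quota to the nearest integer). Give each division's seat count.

Ashgrove 6, Rivermont 10, Oakdale 6, Stonebridge 4

Standard divisor 1942893/26 ≈ 74726.654; standard quotas: Ashgrove 5.970, Rivermont 10.020, Oakdale 6.317, Stonebridge 3.694.
Rounding to the nearest integer gives Ashgrove 6, Rivermont 10, Oakdale 6, Stonebridge 4 — total 26, matching the house size, so no adjustment is needed.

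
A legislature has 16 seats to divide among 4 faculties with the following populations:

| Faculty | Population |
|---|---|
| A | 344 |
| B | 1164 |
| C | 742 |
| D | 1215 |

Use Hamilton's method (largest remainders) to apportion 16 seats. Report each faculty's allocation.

Total 3465; standard divisor 3465/16 ≈ 216.562.
Standard quotas: A 1.588, B 5.375, C 3.426, D 5.610.
Lower quotas: A 1, B 5, C 3, D 5 (sum 14, leaving 2 seats).
Remainders in descending order: D 0.610, A 0.588, C 0.426, B 0.375.
Largest remainders: D, A receive the extra seats.

A: 2, B: 5, C: 3, D: 6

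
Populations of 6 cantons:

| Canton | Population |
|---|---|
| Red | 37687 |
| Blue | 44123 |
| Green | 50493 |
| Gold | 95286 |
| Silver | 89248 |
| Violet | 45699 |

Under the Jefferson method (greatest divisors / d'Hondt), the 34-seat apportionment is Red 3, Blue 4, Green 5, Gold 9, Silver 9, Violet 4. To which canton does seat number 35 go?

Priority for the next seat is population ÷ (current seats + 1).
Priorities: Red 9421.750, Blue 8824.600, Green 8415.500, Gold 9528.600, Silver 8924.800, Violet 9139.800.
Highest priority: Gold.

Gold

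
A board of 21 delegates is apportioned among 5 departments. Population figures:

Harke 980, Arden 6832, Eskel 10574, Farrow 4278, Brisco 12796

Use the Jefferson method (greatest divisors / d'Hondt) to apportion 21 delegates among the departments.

Standard divisor 35460/21 ≈ 1688.571; standard quotas: Harke 0.580, Arden 4.046, Eskel 6.262, Farrow 2.534, Brisco 7.578.
Rounding down gives 0, 4, 6, 2, 7 = 19 seats, so the divisor must be adjusted.
With modified divisor 1500: modified quotas Harke 0.653, Arden 4.555, Eskel 7.049, Farrow 2.852, Brisco 8.531.
Rounding down: Harke 0, Arden 4, Eskel 7, Farrow 2, Brisco 8 (total 21).

Harke 0, Arden 4, Eskel 7, Farrow 2, Brisco 8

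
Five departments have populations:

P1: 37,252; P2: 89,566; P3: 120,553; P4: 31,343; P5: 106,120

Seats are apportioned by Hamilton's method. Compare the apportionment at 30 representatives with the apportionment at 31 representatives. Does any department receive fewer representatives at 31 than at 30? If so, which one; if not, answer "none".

P4

At 30 seats: P1 3, P2 7, P3 9, P4 3, P5 8.
At 31 seats: P1 3, P2 7, P3 10, P4 2, P5 9.
P4 drops from 3 to 2.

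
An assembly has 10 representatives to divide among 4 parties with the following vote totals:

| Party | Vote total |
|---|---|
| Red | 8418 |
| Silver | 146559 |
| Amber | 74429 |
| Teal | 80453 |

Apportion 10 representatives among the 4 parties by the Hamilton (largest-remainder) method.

Total 309859; standard divisor 309859/10 ≈ 30985.9.
Standard quotas: Red 0.2717, Silver 4.7299, Amber 2.4020, Teal 2.5964.
Lower quotas: Red 0, Silver 4, Amber 2, Teal 2 (sum 8, leaving 2 seats).
Remainders in descending order: Silver 0.7299, Teal 0.5964, Amber 0.4020, Red 0.2717.
The surplus seats go to Silver, Teal.

Red=0, Silver=5, Amber=2, Teal=3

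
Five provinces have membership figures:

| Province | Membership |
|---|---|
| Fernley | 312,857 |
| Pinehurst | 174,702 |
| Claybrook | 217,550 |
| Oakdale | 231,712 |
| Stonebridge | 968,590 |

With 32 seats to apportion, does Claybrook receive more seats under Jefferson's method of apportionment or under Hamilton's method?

Hamilton

Jefferson: Fernley 5, Pinehurst 3, Claybrook 3, Oakdale 4, Stonebridge 17.
Hamilton: Fernley 5, Pinehurst 3, Claybrook 4, Oakdale 4, Stonebridge 16.
Claybrook gets 3 under Jefferson and 4 under Hamilton.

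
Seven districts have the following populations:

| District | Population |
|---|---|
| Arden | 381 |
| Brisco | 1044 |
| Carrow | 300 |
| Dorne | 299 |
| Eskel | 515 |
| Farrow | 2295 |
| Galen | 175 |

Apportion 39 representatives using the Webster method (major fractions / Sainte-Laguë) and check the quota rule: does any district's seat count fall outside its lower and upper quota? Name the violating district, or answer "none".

Standard quotas: Arden 2.966, Brisco 8.129, Carrow 2.336, Dorne 2.328, Eskel 4.010, Farrow 17.869, Galen 1.363.
Webster allocation: Arden 3, Brisco 8, Carrow 2, Dorne 2, Eskel 4, Farrow 19, Galen 1.
Farrow has quota 17.869 (lower 17, upper 18) but receives 19 — outside the quota interval.

Farrow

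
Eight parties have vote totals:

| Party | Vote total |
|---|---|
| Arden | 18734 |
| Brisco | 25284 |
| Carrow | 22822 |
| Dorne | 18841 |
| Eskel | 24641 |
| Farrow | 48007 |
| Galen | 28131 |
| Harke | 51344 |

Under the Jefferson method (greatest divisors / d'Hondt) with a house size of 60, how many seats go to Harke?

Standard divisor 237804/60 ≈ 3963.4; standard quotas: Arden 4.727, Brisco 6.379, Carrow 5.758, Dorne 4.754, Eskel 6.217, Farrow 12.113, Galen 7.098, Harke 12.955.
Rounding down gives 4, 6, 5, 4, 6, 12, 7, 12 = 56 seats, so the divisor must be adjusted.
With modified divisor 3700: modified quotas Arden 5.063, Brisco 6.834, Carrow 6.168, Dorne 5.092, Eskel 6.660, Farrow 12.975, Galen 7.603, Harke 13.877.
Rounding down: Arden 5, Brisco 6, Carrow 6, Dorne 5, Eskel 6, Farrow 12, Galen 7, Harke 13 (total 60).
Harke receives 13.

13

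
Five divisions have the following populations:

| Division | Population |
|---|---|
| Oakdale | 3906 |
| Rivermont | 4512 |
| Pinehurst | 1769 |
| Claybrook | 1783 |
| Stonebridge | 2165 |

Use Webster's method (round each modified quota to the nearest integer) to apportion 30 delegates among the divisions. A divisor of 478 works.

Oakdale=8, Rivermont=9, Pinehurst=4, Claybrook=4, Stonebridge=5

With modified divisor 478: modified quotas Oakdale 8.172, Rivermont 9.439, Pinehurst 3.701, Claybrook 3.730, Stonebridge 4.529.
Rounding to the nearest integer: Oakdale 8, Rivermont 9, Pinehurst 4, Claybrook 4, Stonebridge 5 (total 30).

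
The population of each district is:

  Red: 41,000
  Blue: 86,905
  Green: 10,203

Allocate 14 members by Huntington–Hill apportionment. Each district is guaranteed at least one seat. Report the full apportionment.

Red 4; Blue 9; Green 1

With divisor 9705: modified quotas Red 4.225, Blue 8.955, Green 1.051.
Geometric-mean thresholds: Red √(4·5)=4.472, Blue √(8·9)=8.485, Green √(1·2)=1.414.
Each quota rounded against its threshold gives Red 4, Blue 9, Green 1 (total 14).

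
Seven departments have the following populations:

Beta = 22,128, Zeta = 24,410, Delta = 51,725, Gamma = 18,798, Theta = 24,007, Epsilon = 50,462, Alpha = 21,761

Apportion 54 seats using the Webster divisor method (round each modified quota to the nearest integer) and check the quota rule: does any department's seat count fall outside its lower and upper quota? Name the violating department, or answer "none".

Standard quotas: Beta 5.602, Zeta 6.180, Delta 13.095, Gamma 4.759, Theta 6.078, Epsilon 12.776, Alpha 5.509.
Webster allocation: Beta 6, Zeta 6, Delta 13, Gamma 5, Theta 6, Epsilon 13, Alpha 5.
Every allocation lies between the lower and upper quota.

none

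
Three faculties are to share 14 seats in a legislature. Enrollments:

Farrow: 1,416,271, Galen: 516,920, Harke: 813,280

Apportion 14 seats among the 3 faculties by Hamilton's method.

Standard divisor: 2746471 ÷ 14 ≈ 196176.5.
Standard quotas: Farrow 7.2194, Galen 2.6350, Harke 4.1457.
Lower quotas: Farrow 7, Galen 2, Harke 4 (sum 13, leaving 1 seat).
Remainders in descending order: Galen 0.6350, Farrow 0.2194, Harke 0.1457.
Largest remainder: Galen receives the extra seat.

Farrow 7, Galen 3, Harke 4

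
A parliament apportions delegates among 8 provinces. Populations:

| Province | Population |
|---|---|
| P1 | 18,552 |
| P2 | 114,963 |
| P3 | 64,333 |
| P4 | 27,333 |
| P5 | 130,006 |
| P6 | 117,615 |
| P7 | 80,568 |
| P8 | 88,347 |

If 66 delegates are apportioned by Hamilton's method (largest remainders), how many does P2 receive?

Total 641717; standard divisor 641717/66 ≈ 9722.985.
Standard quotas: P1 1.9081, P2 11.8238, P3 6.6166, P4 2.8112, P5 13.3710, P6 12.0966, P7 8.2863, P8 9.0864.
Lower quotas: P1 1, P2 11, P3 6, P4 2, P5 13, P6 12, P7 8, P8 9 (sum 62, leaving 4 seats).
Remainders in descending order: P1 0.9081, P2 0.8238, P4 0.8112, P3 0.6166, P5 0.3710, P7 0.2863, P6 0.0966, P8 0.0864.
The surplus seats go to P1, P2, P4, P3.
P2 receives 12.

12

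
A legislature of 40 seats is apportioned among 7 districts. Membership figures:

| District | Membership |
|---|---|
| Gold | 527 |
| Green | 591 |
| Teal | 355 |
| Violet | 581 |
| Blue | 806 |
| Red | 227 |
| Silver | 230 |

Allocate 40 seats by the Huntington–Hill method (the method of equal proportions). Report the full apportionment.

Gold 6, Green 7, Teal 4, Violet 7, Blue 10, Red 3, Silver 3

With divisor 83: modified quotas Gold 6.349, Green 7.120, Teal 4.277, Violet 7.000, Blue 9.711, Red 2.735, Silver 2.771.
Geometric-mean thresholds: Gold √(6·7)=6.481, Green √(7·8)=7.483, Teal √(4·5)=4.472, Violet √(7·8)=7.483, Blue √(9·10)=9.487, Red √(2·3)=2.449, Silver √(2·3)=2.449.
Each quota rounded against its threshold gives Gold 6, Green 7, Teal 4, Violet 7, Blue 10, Red 3, Silver 3 (total 40).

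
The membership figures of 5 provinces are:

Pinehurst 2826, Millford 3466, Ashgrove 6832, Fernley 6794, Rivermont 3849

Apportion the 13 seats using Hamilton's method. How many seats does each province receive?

Pinehurst 1, Millford 2, Ashgrove 4, Fernley 4, Rivermont 2

Standard divisor: 23767 ÷ 13 ≈ 1828.231.
Standard quotas: Pinehurst 1.5458, Millford 1.8958, Ashgrove 3.7369, Fernley 3.7162, Rivermont 2.1053.
Lower quotas: Pinehurst 1, Millford 1, Ashgrove 3, Fernley 3, Rivermont 2 (sum 10, leaving 3 seats).
Remainders in descending order: Millford 0.8958, Ashgrove 0.7369, Fernley 0.7162, Pinehurst 0.5458, Rivermont 0.1053.
Largest remainders: Millford, Ashgrove, Fernley receive the extra seats.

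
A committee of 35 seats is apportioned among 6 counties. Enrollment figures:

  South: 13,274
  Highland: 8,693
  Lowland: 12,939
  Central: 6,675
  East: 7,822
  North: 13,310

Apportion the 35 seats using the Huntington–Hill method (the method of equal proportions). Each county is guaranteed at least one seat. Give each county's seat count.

With divisor 1776: modified quotas South 7.474, Highland 4.895, Lowland 7.285, Central 3.758, East 4.404, North 7.494.
Geometric-mean thresholds: South √(7·8)=7.483, Highland √(4·5)=4.472, Lowland √(7·8)=7.483, Central √(3·4)=3.464, East √(4·5)=4.472, North √(7·8)=7.483.
Each quota rounded against its threshold gives South 7, Highland 5, Lowland 7, Central 4, East 4, North 8 (total 35).

South: 7, Highland: 5, Lowland: 7, Central: 4, East: 4, North: 8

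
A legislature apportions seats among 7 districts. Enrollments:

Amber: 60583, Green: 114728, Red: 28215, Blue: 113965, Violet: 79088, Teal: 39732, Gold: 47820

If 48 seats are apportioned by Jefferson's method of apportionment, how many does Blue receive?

Standard divisor 484131/48 ≈ 10086.062; standard quotas: Amber 6.007, Green 11.375, Red 2.797, Blue 11.299, Violet 7.841, Teal 3.939, Gold 4.741.
Rounding down gives 6, 11, 2, 11, 7, 3, 4 = 44 seats, so the divisor must be adjusted.
With modified divisor 9516.16: modified quotas Amber 6.366, Green 12.056, Red 2.965, Blue 11.976, Violet 8.311, Teal 4.175, Gold 5.025.
Rounding down: Amber 6, Green 12, Red 2, Blue 11, Violet 8, Teal 4, Gold 5 (total 48).
Blue receives 11.

11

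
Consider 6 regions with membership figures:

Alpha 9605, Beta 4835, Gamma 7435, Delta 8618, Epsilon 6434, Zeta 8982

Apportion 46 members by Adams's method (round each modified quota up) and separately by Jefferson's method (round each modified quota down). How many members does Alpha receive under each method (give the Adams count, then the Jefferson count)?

9 and 10

Adams: Alpha 9, Beta 5, Gamma 7, Delta 9, Epsilon 7, Zeta 9.
Jefferson: Alpha 10, Beta 5, Gamma 7, Delta 9, Epsilon 6, Zeta 9.
Alpha gets 9 under Adams and 10 under Jefferson.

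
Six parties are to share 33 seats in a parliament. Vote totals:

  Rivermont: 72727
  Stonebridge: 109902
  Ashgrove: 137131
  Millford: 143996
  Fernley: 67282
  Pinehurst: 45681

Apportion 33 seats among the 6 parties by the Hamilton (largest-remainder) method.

Rivermont=4; Stonebridge=6; Ashgrove=8; Millford=8; Fernley=4; Pinehurst=3

The standard divisor is 576719/33 ≈ 17476.333.
Standard quotas: Rivermont 4.1615, Stonebridge 6.2886, Ashgrove 7.8467, Millford 8.2395, Fernley 3.8499, Pinehurst 2.6139.
Lower quotas: Rivermont 4, Stonebridge 6, Ashgrove 7, Millford 8, Fernley 3, Pinehurst 2 (sum 30, leaving 3 seats).
Remainders in descending order: Fernley 0.8499, Ashgrove 0.8467, Pinehurst 0.6139, Stonebridge 0.2886, Millford 0.2395, Rivermont 0.1615.
Largest remainders: Fernley, Ashgrove, Pinehurst receive the extra seats.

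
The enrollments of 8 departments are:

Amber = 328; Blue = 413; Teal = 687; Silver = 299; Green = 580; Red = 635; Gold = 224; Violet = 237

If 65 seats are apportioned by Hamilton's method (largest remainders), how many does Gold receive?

Standard divisor: 3403 ÷ 65 ≈ 52.354.
Standard quotas: Amber 6.265, Blue 7.889, Teal 13.122, Silver 5.711, Green 11.078, Red 12.129, Gold 4.279, Violet 4.527.
Lower quotas: Amber 6, Blue 7, Teal 13, Silver 5, Green 11, Red 12, Gold 4, Violet 4 (sum 62, leaving 3 seats).
Remainders in descending order: Blue 0.889, Silver 0.711, Violet 0.527, Gold 0.279, Amber 0.265, Red 0.129, Teal 0.122, Green 0.078.
The surplus seats go to Blue, Silver, Violet.
Gold receives 4.

4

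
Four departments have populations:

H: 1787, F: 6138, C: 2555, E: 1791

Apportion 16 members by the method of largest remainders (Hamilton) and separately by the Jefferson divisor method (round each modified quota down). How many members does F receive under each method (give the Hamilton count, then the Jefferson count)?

Hamilton: H 2, F 8, C 3, E 3.
Jefferson: H 2, F 9, C 3, E 2.
F gets 8 under Hamilton and 9 under Jefferson.

8 and 9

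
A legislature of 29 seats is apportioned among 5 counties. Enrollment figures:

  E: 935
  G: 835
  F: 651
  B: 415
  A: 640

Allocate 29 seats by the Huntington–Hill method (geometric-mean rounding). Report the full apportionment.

E=8, G=7, F=5, B=4, A=5

With divisor 119: modified quotas E 7.857, G 7.017, F 5.471, B 3.487, A 5.378.
Geometric-mean thresholds: E √(7·8)=7.483, G √(7·8)=7.483, F √(5·6)=5.477, B √(3·4)=3.464, A √(5·6)=5.477.
Each quota rounded against its threshold gives E 8, G 7, F 5, B 4, A 5 (total 29).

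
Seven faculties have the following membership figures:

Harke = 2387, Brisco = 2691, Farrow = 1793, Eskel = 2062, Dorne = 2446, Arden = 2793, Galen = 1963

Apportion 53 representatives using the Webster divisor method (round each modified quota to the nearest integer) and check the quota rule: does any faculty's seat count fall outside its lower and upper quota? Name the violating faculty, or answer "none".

Standard quotas: Harke 7.841, Brisco 8.839, Farrow 5.890, Eskel 6.773, Dorne 8.035, Arden 9.174, Galen 6.448.
Webster allocation: Harke 8, Brisco 9, Farrow 6, Eskel 7, Dorne 8, Arden 9, Galen 6.
Every allocation lies between the lower and upper quota.

none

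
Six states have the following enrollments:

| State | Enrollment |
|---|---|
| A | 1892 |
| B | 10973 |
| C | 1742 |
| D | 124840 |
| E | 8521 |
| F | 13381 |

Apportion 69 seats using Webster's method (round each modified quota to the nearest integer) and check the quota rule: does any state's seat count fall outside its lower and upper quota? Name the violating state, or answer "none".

Standard quotas: A 0.809, B 4.693, C 0.745, D 53.387, E 3.644, F 5.722.
Webster allocation: A 1, B 5, C 1, D 52, E 4, F 6.
D has quota 53.387 (lower 53, upper 54) but receives 52 — outside the quota interval.

D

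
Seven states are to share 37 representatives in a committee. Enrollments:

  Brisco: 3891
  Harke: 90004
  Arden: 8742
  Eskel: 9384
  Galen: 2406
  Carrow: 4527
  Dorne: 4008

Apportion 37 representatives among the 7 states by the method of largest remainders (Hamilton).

The standard divisor is 122962/37 ≈ 3323.297.
Standard quotas: Brisco 1.1708, Harke 27.0827, Arden 2.6305, Eskel 2.8237, Galen 0.7240, Carrow 1.3622, Dorne 1.2060.
Lower quotas: Brisco 1, Harke 27, Arden 2, Eskel 2, Galen 0, Carrow 1, Dorne 1 (sum 34, leaving 3 seats).
Remainders in descending order: Eskel 0.8237, Galen 0.7240, Arden 0.6305, Carrow 0.3622, Dorne 0.2060, Brisco 0.1708, Harke 0.0827.
Largest remainders: Eskel, Galen, Arden receive the extra seats.

Brisco 1; Harke 27; Arden 3; Eskel 3; Galen 1; Carrow 1; Dorne 1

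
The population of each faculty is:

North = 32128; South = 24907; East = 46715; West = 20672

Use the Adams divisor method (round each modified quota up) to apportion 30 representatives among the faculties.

Standard divisor 124422/30 ≈ 4147.4; standard quotas: North 7.747, South 6.005, East 11.264, West 4.984.
Rounding up gives 8, 7, 12, 5 = 32 seats, so the divisor must be adjusted.
With modified divisor 4400: modified quotas North 7.302, South 5.661, East 10.617, West 4.698.
Rounding up: North 8, South 6, East 11, West 5 (total 30).

North 8, South 6, East 11, West 5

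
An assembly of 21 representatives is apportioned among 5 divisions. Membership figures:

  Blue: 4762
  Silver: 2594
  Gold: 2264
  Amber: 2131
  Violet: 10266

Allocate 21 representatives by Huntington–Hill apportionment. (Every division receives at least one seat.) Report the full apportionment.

With divisor 1062: modified quotas Blue 4.484, Silver 2.443, Gold 2.132, Amber 2.007, Violet 9.667.
Geometric-mean thresholds: Blue √(4·5)=4.472, Silver √(2·3)=2.449, Gold √(2·3)=2.449, Amber √(2·3)=2.449, Violet √(9·10)=9.487.
Each quota rounded against its threshold gives Blue 5, Silver 2, Gold 2, Amber 2, Violet 10 (total 21).

Blue=5; Silver=2; Gold=2; Amber=2; Violet=10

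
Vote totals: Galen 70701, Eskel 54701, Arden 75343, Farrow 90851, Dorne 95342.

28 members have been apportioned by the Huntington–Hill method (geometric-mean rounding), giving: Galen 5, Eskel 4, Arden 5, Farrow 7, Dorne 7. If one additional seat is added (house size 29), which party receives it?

Priority for the next seat is population ÷ (√(s·(s+1))).
Priorities: Galen 12908.178, Eskel 12231.515, Arden 13755.687, Farrow 12140.476, Dorne 12740.611.
Highest priority: Arden.

Arden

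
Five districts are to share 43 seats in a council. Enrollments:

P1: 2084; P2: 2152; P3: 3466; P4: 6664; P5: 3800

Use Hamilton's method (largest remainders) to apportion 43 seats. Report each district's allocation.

Standard divisor: 18166 ÷ 43 ≈ 422.465.
Standard quotas: P1 4.9330, P2 5.0939, P3 8.2042, P4 15.7741, P5 8.9948.
Lower quotas: P1 4, P2 5, P3 8, P4 15, P5 8 (sum 40, leaving 3 seats).
Remainders in descending order: P5 0.9948, P1 0.9330, P4 0.7741, P3 0.2042, P2 0.0939.
The surplus seats go to P5, P1, P4.

P1: 5, P2: 5, P3: 8, P4: 16, P5: 9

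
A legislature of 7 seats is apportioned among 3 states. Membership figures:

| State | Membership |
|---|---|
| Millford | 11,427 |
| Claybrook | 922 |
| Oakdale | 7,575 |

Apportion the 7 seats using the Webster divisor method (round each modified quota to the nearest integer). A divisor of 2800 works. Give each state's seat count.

With modified divisor 2800: modified quotas Millford 4.081, Claybrook 0.329, Oakdale 2.705.
Rounding to the nearest integer: Millford 4, Claybrook 0, Oakdale 3 (total 7).

Millford 4, Claybrook 0, Oakdale 3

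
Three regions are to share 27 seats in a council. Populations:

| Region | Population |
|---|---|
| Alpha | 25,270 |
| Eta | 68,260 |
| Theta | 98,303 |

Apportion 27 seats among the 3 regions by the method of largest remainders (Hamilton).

Alpha=3, Eta=10, Theta=14

Standard divisor: 191833 ÷ 27 ≈ 7104.926.
Standard quotas: Alpha 3.5567, Eta 9.6074, Theta 13.8359.
Lower quotas: Alpha 3, Eta 9, Theta 13 (sum 25, leaving 2 seats).
Remainders in descending order: Theta 0.8359, Eta 0.6074, Alpha 0.5567.
Largest remainders: Theta, Eta receive the extra seats.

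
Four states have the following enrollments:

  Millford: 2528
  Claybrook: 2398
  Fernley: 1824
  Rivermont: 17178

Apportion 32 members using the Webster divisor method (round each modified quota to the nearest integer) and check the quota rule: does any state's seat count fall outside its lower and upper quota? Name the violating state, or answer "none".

Rivermont

Standard quotas: Millford 3.381, Claybrook 3.207, Fernley 2.439, Rivermont 22.973.
Webster allocation: Millford 3, Claybrook 3, Fernley 2, Rivermont 24.
Rivermont has quota 22.973 (lower 22, upper 23) but receives 24 — outside the quota interval.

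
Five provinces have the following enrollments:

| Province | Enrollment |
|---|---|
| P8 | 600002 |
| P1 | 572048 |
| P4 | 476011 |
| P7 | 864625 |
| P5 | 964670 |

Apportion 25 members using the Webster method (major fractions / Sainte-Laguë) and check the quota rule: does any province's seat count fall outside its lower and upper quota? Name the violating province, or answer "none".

none

Standard quotas: P8 4.314, P1 4.113, P4 3.422, P7 6.216, P5 6.935.
Webster allocation: P8 4, P1 4, P4 4, P7 6, P5 7.
Every allocation lies between the lower and upper quota.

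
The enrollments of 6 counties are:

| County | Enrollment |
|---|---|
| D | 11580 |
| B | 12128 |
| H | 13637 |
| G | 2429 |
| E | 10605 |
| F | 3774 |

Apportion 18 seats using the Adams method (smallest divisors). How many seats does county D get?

4

Standard divisor 54153/18 ≈ 3008.5; standard quotas: D 3.849, B 4.031, H 4.533, G 0.807, E 3.525, F 1.254.
Rounding up gives 4, 5, 5, 1, 4, 2 = 21 seats, so the divisor must be adjusted.
With modified divisor 3700: modified quotas D 3.130, B 3.278, H 3.686, G 0.656, E 2.866, F 1.020.
Rounding up: D 4, B 4, H 4, G 1, E 3, F 2 (total 18).
D receives 4.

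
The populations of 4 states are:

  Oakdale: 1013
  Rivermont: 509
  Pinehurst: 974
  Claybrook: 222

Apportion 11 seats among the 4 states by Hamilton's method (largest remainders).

Oakdale=4; Rivermont=2; Pinehurst=4; Claybrook=1

Total 2718; standard divisor 2718/11 ≈ 247.091.
Standard quotas: Oakdale 4.100, Rivermont 2.060, Pinehurst 3.942, Claybrook 0.898.
Lower quotas: Oakdale 4, Rivermont 2, Pinehurst 3, Claybrook 0 (sum 9, leaving 2 seats).
Remainders in descending order: Pinehurst 0.942, Claybrook 0.898, Oakdale 0.100, Rivermont 0.060.
The surplus seats go to Pinehurst, Claybrook.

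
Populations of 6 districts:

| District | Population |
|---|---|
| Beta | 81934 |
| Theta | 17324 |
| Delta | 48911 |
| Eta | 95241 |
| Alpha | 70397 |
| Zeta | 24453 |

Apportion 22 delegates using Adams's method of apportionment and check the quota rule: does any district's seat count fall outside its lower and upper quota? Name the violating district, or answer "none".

none

Standard quotas: Beta 5.329, Theta 1.127, Delta 3.181, Eta 6.194, Alpha 4.579, Zeta 1.590.
Adams allocation: Beta 5, Theta 1, Delta 3, Eta 6, Alpha 5, Zeta 2.
Every allocation lies between the lower and upper quota.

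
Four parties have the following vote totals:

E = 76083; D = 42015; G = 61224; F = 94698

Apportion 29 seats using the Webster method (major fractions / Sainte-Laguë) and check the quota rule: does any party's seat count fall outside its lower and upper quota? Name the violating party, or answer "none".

Standard quotas: E 8.052, D 4.447, G 6.479, F 10.022.
Webster allocation: E 8, D 4, G 7, F 10.
Every allocation lies between the lower and upper quota.

none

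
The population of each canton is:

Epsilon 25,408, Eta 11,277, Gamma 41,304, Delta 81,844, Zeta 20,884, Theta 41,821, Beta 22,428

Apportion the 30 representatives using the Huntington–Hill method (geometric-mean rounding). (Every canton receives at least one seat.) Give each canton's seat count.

With divisor 8250: modified quotas Epsilon 3.080, Eta 1.367, Gamma 5.007, Delta 9.920, Zeta 2.531, Theta 5.069, Beta 2.719.
Geometric-mean thresholds: Epsilon √(3·4)=3.464, Eta √(1·2)=1.414, Gamma √(5·6)=5.477, Delta √(9·10)=9.487, Zeta √(2·3)=2.449, Theta √(5·6)=5.477, Beta √(2·3)=2.449.
Each quota rounded against its threshold gives Epsilon 3, Eta 1, Gamma 5, Delta 10, Zeta 3, Theta 5, Beta 3 (total 30).

Epsilon=3, Eta=1, Gamma=5, Delta=10, Zeta=3, Theta=5, Beta=3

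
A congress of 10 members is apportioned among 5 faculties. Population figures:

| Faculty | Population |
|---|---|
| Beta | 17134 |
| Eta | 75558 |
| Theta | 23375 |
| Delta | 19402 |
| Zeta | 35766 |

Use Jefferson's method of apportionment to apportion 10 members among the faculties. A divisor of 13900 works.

With modified divisor 13900: modified quotas Beta 1.233, Eta 5.436, Theta 1.682, Delta 1.396, Zeta 2.573.
Rounding down: Beta 1, Eta 5, Theta 1, Delta 1, Zeta 2 (total 10).

Beta: 1, Eta: 5, Theta: 1, Delta: 1, Zeta: 2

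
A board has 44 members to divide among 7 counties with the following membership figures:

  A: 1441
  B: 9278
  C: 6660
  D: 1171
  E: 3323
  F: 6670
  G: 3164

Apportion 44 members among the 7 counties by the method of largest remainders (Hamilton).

A=2, B=13, C=9, D=2, E=5, F=9, G=4

Standard divisor: 31707 ÷ 44 ≈ 720.614.
Standard quotas: A 1.9997, B 12.8751, C 9.2421, D 1.6250, E 4.6113, F 9.2560, G 4.3907.
Lower quotas: A 1, B 12, C 9, D 1, E 4, F 9, G 4 (sum 40, leaving 4 seats).
Remainders in descending order: A 0.9997, B 0.8751, D 0.6250, E 0.6113, G 0.3907, F 0.2560, C 0.2421.
Largest remainders: A, B, D, E receive the extra seats.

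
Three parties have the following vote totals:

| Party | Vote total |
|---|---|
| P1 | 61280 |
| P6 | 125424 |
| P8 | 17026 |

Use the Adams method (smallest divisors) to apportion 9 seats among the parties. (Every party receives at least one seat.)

P1=3; P6=5; P8=1

Standard divisor 203730/9 ≈ 22636.667; standard quotas: P1 2.707, P6 5.541, P8 0.752.
Rounding up gives 3, 6, 1 = 10 seats, so the divisor must be adjusted.
With modified divisor 27900: modified quotas P1 2.196, P6 4.495, P8 0.610.
Rounding up: P1 3, P6 5, P8 1 (total 9).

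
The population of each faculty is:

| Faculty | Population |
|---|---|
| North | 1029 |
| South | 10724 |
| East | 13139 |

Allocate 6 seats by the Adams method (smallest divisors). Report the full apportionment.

North 1; South 2; East 3

Standard divisor 24892/6 ≈ 4148.667; standard quotas: North 0.248, South 2.585, East 3.167.
Rounding up gives 1, 3, 4 = 8 seats, so the divisor must be adjusted.
With modified divisor 6000: modified quotas North 0.172, South 1.787, East 2.190.
Rounding up: North 1, South 2, East 3 (total 6).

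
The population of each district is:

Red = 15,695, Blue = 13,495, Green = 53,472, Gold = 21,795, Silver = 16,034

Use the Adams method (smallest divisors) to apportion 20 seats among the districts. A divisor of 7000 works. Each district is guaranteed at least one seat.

With modified divisor 7000: modified quotas Red 2.242, Blue 1.928, Green 7.639, Gold 3.114, Silver 2.291.
Rounding up: Red 3, Blue 2, Green 8, Gold 4, Silver 3 (total 20).

Red=3, Blue=2, Green=8, Gold=4, Silver=3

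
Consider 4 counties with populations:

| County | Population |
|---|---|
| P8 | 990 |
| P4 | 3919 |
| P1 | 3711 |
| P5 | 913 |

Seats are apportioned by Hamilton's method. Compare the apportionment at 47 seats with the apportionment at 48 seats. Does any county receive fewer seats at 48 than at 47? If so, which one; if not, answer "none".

At 47 seats: P8 5, P4 19, P1 18, P5 5.
At 48 seats: P8 5, P4 20, P1 19, P5 4.
P5 drops from 5 to 4.

P5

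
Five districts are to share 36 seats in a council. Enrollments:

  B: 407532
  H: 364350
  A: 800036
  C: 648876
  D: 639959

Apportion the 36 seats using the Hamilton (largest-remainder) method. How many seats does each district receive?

B=5, H=5, A=10, C=8, D=8

Standard divisor: 2860753 ÷ 36 ≈ 79465.361.
Standard quotas: B 5.1284, H 4.5850, A 10.0677, C 8.1655, D 8.0533.
Lower quotas: B 5, H 4, A 10, C 8, D 8 (sum 35, leaving 1 seat).
Remainders in descending order: H 0.5850, C 0.1655, B 0.1284, A 0.0677, D 0.0533.
The surplus seat goes to H.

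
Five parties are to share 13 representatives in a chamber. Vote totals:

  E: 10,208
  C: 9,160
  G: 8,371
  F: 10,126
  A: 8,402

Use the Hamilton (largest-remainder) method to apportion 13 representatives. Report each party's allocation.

E: 3; C: 3; G: 2; F: 3; A: 2

Standard divisor: 46267 ÷ 13 = 3559.
Standard quotas: E 2.8682, C 2.5738, G 2.3521, F 2.8452, A 2.3608.
Lower quotas: E 2, C 2, G 2, F 2, A 2 (sum 10, leaving 3 seats).
Remainders in descending order: E 0.8682, F 0.8452, C 0.5738, A 0.3608, G 0.3521.
Largest remainders: E, F, C receive the extra seats.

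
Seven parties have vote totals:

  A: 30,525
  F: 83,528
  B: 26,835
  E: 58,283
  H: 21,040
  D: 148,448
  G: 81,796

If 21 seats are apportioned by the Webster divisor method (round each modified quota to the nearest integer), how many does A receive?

1

Standard divisor 450455/21 ≈ 21450.238; standard quotas: A 1.423, F 3.894, B 1.251, E 2.717, H 0.981, D 6.921, G 3.813.
Rounding to the nearest integer gives A 1, F 4, B 1, E 3, H 1, D 7, G 4 — total 21, matching the house size, so no adjustment is needed.
A receives 1.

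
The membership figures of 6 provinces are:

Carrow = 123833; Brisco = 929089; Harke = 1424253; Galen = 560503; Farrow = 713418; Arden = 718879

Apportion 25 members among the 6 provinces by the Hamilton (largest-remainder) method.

Standard divisor: 4469975 ÷ 25 = 178799.
Standard quotas: Carrow 0.6926, Brisco 5.1963, Harke 7.9657, Galen 3.1348, Farrow 3.9901, Arden 4.0206.
Lower quotas: Carrow 0, Brisco 5, Harke 7, Galen 3, Farrow 3, Arden 4 (sum 22, leaving 3 seats).
Remainders in descending order: Farrow 0.9901, Harke 0.9657, Carrow 0.6926, Brisco 0.1963, Galen 0.1348, Arden 0.0206.
Largest remainders: Farrow, Harke, Carrow receive the extra seats.

Carrow: 1; Brisco: 5; Harke: 8; Galen: 3; Farrow: 4; Arden: 4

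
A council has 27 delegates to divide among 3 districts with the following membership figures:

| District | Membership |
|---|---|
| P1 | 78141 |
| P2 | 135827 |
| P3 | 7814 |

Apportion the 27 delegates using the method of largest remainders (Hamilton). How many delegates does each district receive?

P1: 9; P2: 17; P3: 1

The standard divisor is 221782/27 ≈ 8214.148.
Standard quotas: P1 9.5130, P2 16.5357, P3 0.9513.
Lower quotas: P1 9, P2 16, P3 0 (sum 25, leaving 2 seats).
Remainders in descending order: P3 0.9513, P2 0.5357, P1 0.5130.
Largest remainders: P3, P2 receive the extra seats.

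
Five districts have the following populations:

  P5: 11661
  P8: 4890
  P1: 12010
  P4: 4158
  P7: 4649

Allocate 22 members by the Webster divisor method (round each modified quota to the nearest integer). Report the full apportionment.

Standard divisor 37368/22 ≈ 1698.545; standard quotas: P5 6.865, P8 2.879, P1 7.071, P4 2.448, P7 2.737.
Rounding to the nearest integer gives P5 7, P8 3, P1 7, P4 2, P7 3 — total 22, matching the house size, so no adjustment is needed.

P5 7, P8 3, P1 7, P4 2, P7 3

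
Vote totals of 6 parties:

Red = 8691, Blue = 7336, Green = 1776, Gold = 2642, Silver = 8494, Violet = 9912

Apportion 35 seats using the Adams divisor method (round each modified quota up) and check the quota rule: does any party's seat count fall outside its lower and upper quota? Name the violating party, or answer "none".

none

Standard quotas: Red 7.830, Blue 6.609, Green 1.600, Gold 2.380, Silver 7.652, Violet 8.929.
Adams allocation: Red 8, Blue 6, Green 2, Gold 3, Silver 7, Violet 9.
Every allocation lies between the lower and upper quota.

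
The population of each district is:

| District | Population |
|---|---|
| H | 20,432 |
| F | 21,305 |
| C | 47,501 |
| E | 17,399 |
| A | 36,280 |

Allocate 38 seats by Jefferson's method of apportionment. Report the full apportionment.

Standard divisor 142917/38 ≈ 3760.974; standard quotas: H 5.433, F 5.665, C 12.630, E 4.626, A 9.646.
Rounding down gives 5, 5, 12, 4, 9 = 35 seats, so the divisor must be adjusted.
With modified divisor 3500: modified quotas H 5.838, F 6.087, C 13.572, E 4.971, A 10.366.
Rounding down: H 5, F 6, C 13, E 4, A 10 (total 38).

H=5, F=6, C=13, E=4, A=10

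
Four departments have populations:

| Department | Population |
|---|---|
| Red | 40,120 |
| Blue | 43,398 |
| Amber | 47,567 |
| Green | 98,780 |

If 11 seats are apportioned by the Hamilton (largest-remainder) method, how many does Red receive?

Total 229865; standard divisor 229865/11 ≈ 20896.818.
Standard quotas: Red 1.9199, Blue 2.0768, Amber 2.2763, Green 4.7270.
Lower quotas: Red 1, Blue 2, Amber 2, Green 4 (sum 9, leaving 2 seats).
Remainders in descending order: Red 0.9199, Green 0.7270, Amber 0.2763, Blue 0.0768.
Largest remainders: Red, Green receive the extra seats.
Red receives 2.

2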